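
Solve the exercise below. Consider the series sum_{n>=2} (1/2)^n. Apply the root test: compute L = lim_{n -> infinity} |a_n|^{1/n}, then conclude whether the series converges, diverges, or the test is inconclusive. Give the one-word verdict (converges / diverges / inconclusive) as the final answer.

Let a_n denote the general term. Form |a_n|^(1/n) and simplify:
|a_n|^(1/n) = 1/2
Take the limit as n -> infinity: L = 1/2.
Since L = 1/2 < 1, the root test implies convergence.

converges


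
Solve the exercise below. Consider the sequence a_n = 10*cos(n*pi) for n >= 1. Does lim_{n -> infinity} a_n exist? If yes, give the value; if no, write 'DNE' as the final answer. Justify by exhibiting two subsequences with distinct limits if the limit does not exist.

Examine the behaviour of a_n along subsequences.
cos(n*pi) = (-1)^n, so a_n = 10*(-1)^n. a_{2k} = 10 -> 10. a_{2k+1} = -10 -> -10.
Since these two subsequential limits are 10 and -10, distinct, the full sequence cannot converge (a convergent sequence has all subsequences tending to the same limit). So lim a_n does not exist.

DNE


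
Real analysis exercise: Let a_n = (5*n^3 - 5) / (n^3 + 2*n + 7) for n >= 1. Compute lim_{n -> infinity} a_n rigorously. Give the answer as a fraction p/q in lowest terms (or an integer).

Divide numerator and denominator by n^3, the highest power:
numerator / n^3 = 5 - 5/n^3
denominator / n^3 = 1 + 2/n^2 + 7/n^3
As n -> infinity, all terms of the form c/n^k (k >= 1) tend to 0.
So numerator / n^3 -> 5 and denominator / n^3 -> 1.
Therefore lim a_n = 5.

5


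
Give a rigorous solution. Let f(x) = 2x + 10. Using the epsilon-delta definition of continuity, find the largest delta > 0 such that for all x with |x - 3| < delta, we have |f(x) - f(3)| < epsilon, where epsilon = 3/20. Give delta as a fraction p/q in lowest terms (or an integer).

We compute f(3) = 2*(3) + 10 = 16.
|f(x) - f(3)| = |2x + 10 - (16)| = |2(x - 3)| = 2|x - 3|.
We need 2|x - 3| < 3/20, i.e. |x - 3| < 3/20 / 2 = 3/40.
So any delta <= 3/40 works. Conversely, if delta > 3/40, then x = 3 + 3/40 satisfies |x - 3| = 3/40 < delta but |f(x) - f(3)| = 2 * 3/40 = 3/20, which is not < 3/20; so no larger delta works.
Hence the largest such delta is 3/40.

3/40


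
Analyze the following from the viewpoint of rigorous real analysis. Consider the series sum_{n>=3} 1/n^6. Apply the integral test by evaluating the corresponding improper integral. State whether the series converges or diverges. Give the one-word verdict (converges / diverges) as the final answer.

Let f(x) = x^(-6). Then f is positive, continuous, and decreasing on [3, infinity), so the integral test applies.
Compute the improper integral int_{3}^infinity f(x) dx:
  antiderivative F(x) = -1/(5*x^5).
  As x -> infinity, F(x) -> 0 (since p = 6 > 1).
  So int = F(infinity) - F(3) = 0 - (-1/1215) = 1/1215.
  Finite, so by the integral test, the series converges.

converges


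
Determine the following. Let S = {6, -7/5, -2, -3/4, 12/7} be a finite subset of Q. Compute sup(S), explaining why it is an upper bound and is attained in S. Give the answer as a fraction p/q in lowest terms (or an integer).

S is finite, so sup(S) = max(S).
Sorted decreasing:
6, 12/7, -3/4, -7/5, -2
The extremum is 6.
For every x in S, x <= 6. And 6 is in S, so it is attained.
Therefore sup(S) = 6.

6


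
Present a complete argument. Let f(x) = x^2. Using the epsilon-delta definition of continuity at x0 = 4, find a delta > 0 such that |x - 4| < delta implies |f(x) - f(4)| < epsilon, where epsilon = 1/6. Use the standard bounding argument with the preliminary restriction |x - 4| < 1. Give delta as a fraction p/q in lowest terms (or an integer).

Factor: |x^2 - (4)^2| = |x - 4| * |x + 4|.
Impose |x - 4| < 1 first. Then |x + 4| = |(x - 4) + 2*(4)| <= |x - 4| + 2*|4| < 1 + 8 = 9.
So |x^2 - (4)^2| < delta * 9.
We need delta * 9 <= 1/6, i.e. delta <= 1/6/9 = 1/54.
Since 1/54 < 1, this is tighter than 1; take delta = 1/54.
So delta = 1/54 works.

1/54


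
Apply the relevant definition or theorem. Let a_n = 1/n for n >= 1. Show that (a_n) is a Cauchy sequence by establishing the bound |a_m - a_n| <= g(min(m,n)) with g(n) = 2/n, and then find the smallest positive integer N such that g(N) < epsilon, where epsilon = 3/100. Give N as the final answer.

For any m, n >= 1, by the triangle inequality:
|a_m - a_n| = |1/m - 1/n| <= 1/m + 1/n <= 2/min(m,n).
So g(n) = 2/n bounds the Cauchy difference. Since g(n) -> 0, (a_n) is Cauchy.
Now solve g(N) < 3/100: 2/N < 3/100 <=> N > 2 / (3/100) = 200/3.
The smallest integer strictly greater than 200/3 is N = 67.
Check: g(67) = 2/67 = 2/67 < 3/100; g(66) = 1/33 >= 3/100. So N = 67.

67


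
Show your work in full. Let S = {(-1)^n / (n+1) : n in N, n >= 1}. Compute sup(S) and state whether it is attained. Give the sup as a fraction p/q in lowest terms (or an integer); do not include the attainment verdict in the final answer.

Analysis:
- Values: -1/2, 1/3, -1/4, 1/5, -1/6, ...
- Positive terms (even n): 1/(2+1), 1/(4+1), ... decreasing -> max = 1/3 (n=2).
- Negative terms (odd n): -1/(1+1), -1/(3+1), ... increasing -> min = -1/2 (n=1).
- So sup = 1/3 (attained at n=2); inf = -1/2 (attained at n=1).
Conclusion: sup(S) = 1/3, attained in S.

1/3


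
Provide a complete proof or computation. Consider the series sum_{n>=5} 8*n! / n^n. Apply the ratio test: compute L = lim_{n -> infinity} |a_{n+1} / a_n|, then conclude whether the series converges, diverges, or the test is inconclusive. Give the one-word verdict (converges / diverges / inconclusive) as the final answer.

Let a_n denote the general term. Form the ratio a_{n+1}/a_n and simplify:
a_{n+1}/a_n = (n/(n + 1))^n
Take the limit as n -> infinity: L = exp(-1).
Since L = exp(-1) < 1, the ratio test implies the series converges.

converges


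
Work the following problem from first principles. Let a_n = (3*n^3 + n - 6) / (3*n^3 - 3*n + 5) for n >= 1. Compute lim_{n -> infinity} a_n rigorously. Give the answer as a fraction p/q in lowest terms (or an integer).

Divide numerator and denominator by n^3, the highest power:
numerator / n^3 = 3 + n^(-2) - 6/n^3
denominator / n^3 = 3 - 3/n^2 + 5/n^3
As n -> infinity, all terms of the form c/n^k (k >= 1) tend to 0.
So numerator / n^3 -> 3 and denominator / n^3 -> 3.
Therefore lim a_n = 1.

1


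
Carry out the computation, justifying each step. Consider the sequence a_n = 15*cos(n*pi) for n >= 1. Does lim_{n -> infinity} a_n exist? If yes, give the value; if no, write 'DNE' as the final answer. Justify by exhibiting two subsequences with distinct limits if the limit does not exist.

Examine the behaviour of a_n along subsequences.
cos(n*pi) = (-1)^n, so a_n = 15*(-1)^n. a_{2k} = 15 -> 15. a_{2k+1} = -15 -> -15.
Since these two subsequential limits are 15 and -15, distinct, the full sequence cannot converge (a convergent sequence has all subsequences tending to the same limit). So lim a_n does not exist.

DNE


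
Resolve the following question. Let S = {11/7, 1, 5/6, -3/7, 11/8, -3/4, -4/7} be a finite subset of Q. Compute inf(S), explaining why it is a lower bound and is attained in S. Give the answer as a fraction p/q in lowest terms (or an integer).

S is finite, so inf(S) = min(S).
Sorted increasing:
-3/4, -4/7, -3/7, 5/6, 1, 11/8, 11/7
The extremum is -3/4.
For every x in S, x >= -3/4. And -3/4 is in S, so it is attained.
Therefore inf(S) = -3/4.

-3/4


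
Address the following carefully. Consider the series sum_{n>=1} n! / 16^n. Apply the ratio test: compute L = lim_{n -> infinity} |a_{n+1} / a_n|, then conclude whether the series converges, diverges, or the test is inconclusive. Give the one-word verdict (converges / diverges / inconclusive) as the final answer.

Let a_n denote the general term. Form the ratio a_{n+1}/a_n and simplify:
a_{n+1}/a_n = n/16 + 1/16
Take the limit as n -> infinity: L = infinity.
Since L = infinity > 1 (or L = infinity), the ratio test implies the series diverges.

diverges


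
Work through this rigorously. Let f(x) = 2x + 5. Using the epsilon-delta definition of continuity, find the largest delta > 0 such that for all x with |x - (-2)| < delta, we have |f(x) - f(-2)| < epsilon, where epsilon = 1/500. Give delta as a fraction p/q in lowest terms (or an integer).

We compute f(-2) = 2*(-2) + 5 = 1.
|f(x) - f(-2)| = |2x + 5 - (1)| = |2(x - (-2))| = 2|x - (-2)|.
We need 2|x - (-2)| < 1/500, i.e. |x - (-2)| < 1/500 / 2 = 1/1000.
So any delta <= 1/1000 works. Conversely, if delta > 1/1000, then x = -2 + 1/1000 satisfies |x - (-2)| = 1/1000 < delta but |f(x) - f(-2)| = 2 * 1/1000 = 1/500, which is not < 1/500; so no larger delta works.
Hence the largest such delta is 1/1000.

1/1000


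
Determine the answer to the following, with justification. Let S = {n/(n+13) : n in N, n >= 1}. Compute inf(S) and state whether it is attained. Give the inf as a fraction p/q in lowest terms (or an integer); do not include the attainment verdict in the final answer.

Analysis:
- Values: 1/14, 2/15, 3/16, 4/17, ... strictly increasing.
- Minimum is 1/14 (n=1); inf = 1/14 (attained).
- n/(n+13) = 1 - 13/(n+13) -> 1 from below as n -> infinity, and never equals 1.
- So sup = 1 (not attained).
Conclusion: inf(S) = 1/14, attained in S.

1/14


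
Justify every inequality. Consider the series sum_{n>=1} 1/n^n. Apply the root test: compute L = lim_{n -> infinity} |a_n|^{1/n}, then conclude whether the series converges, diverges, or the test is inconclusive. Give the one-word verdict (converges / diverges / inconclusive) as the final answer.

Let a_n denote the general term. Form |a_n|^(1/n) and simplify:
|a_n|^(1/n) = 1/n
Take the limit as n -> infinity: L = 0.
Since L = 0 < 1, the root test implies convergence.

converges


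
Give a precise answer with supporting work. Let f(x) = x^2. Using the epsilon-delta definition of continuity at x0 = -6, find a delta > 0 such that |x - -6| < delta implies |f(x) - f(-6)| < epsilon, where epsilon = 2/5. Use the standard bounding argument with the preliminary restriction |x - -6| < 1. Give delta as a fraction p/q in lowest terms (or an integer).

Factor: |x^2 - (-6)^2| = |x - -6| * |x + -6|.
Impose |x - -6| < 1 first. Then |x + -6| = |(x - -6) + 2*(-6)| <= |x - -6| + 2*|-6| < 1 + 12 = 13.
So |x^2 - (-6)^2| < delta * 13.
We need delta * 13 <= 2/5, i.e. delta <= 2/5/13 = 2/65.
Since 2/65 < 1, this is tighter than 1; take delta = 2/65.
So delta = 2/65 works.

2/65


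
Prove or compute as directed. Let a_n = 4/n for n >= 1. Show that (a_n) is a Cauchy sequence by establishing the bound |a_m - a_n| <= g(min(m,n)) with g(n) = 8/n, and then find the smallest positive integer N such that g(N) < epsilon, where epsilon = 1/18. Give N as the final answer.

For any m, n >= 1, by the triangle inequality:
|a_m - a_n| = |4/m - 4/n| <= 4*1/m + 4*1/n <= 8/min(m,n).
So g(n) = 8/n bounds the Cauchy difference. Since g(n) -> 0, (a_n) is Cauchy.
Now solve g(N) < 1/18: 8/N < 1/18 <=> N > 8 / (1/18) = 144.
The smallest integer strictly greater than 144 is N = 145.
Check: g(145) = 8/145 = 8/145 < 1/18; g(144) = 1/18 >= 1/18. So N = 145.

145


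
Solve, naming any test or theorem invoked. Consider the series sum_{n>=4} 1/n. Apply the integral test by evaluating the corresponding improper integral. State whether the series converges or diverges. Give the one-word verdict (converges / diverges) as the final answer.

Let f(x) = 1/x. Then f is positive, continuous, and decreasing on [4, infinity), so the integral test applies.
Compute the improper integral int_{4}^infinity f(x) dx:
  antiderivative F(x) = log(x).
  As x -> infinity, log(x) -> infinity.
  So int = infinity - log(4) = infinity. By the integral test, the series diverges.

diverges


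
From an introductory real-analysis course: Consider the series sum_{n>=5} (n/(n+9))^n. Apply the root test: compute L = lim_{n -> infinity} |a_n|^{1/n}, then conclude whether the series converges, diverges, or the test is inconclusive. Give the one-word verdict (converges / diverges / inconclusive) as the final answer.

Let a_n denote the general term. Form |a_n|^(1/n) and simplify:
|a_n|^(1/n) = n/(n + 9)
Take the limit as n -> infinity: L = 1.
Since L = 1, the root test is inconclusive. (In fact a_n = (n/(n+9))^n -> e^(-9) != 0, so the nth-term test shows divergence; but the root test itself gives no conclusion.)

inconclusive


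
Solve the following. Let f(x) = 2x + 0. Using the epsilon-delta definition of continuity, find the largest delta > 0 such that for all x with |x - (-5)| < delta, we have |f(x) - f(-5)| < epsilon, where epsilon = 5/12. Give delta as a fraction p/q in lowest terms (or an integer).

We compute f(-5) = 2*(-5) + 0 = -10.
|f(x) - f(-5)| = |2x + 0 - (-10)| = |2(x - (-5))| = 2|x - (-5)|.
We need 2|x - (-5)| < 5/12, i.e. |x - (-5)| < 5/12 / 2 = 5/24.
So any delta <= 5/24 works. Conversely, if delta > 5/24, then x = -5 + 5/24 satisfies |x - (-5)| = 5/24 < delta but |f(x) - f(-5)| = 2 * 5/24 = 5/12, which is not < 5/12; so no larger delta works.
Hence the largest such delta is 5/24.

5/24


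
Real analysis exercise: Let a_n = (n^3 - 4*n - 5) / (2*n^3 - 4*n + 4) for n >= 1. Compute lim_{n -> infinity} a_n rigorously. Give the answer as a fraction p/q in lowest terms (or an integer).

Divide numerator and denominator by n^3, the highest power:
numerator / n^3 = 1 - 4/n^2 - 5/n^3
denominator / n^3 = 2 - 4/n^2 + 4/n^3
As n -> infinity, all terms of the form c/n^k (k >= 1) tend to 0.
So numerator / n^3 -> 1 and denominator / n^3 -> 2.
Therefore lim a_n = 1/2.

1/2


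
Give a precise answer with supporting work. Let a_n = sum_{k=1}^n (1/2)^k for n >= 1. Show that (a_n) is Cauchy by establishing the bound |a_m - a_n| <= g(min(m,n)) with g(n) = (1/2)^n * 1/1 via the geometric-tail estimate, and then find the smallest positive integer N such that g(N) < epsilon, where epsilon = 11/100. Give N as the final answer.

For m > n >= 1: |a_m - a_n| = sum_{k=n+1}^m (1/2)^k < sum_{k=n+1}^infinity (1/2)^k = (1/2)^(n+1) / (1 - 1/2) = (1/2)^n * (1/2) * (2/1) = (1/2)^n * 1/1.
So g(n) = (1/2)^n / 1. Since g(n) -> 0, (a_n) is Cauchy.
Now solve g(N) < 11/100: (1/2)^N / 1 < 11/100 <=> 2^N > 1 / (1 * 11/100) = 100/11.
Check powers of 2: 2^3 = 8 <= 100/11, 2^4 = 16 > 100/11.
So the smallest such N is 4. Check: g(4) = 1/(1 * 16) = 1/16 < 11/100.

4


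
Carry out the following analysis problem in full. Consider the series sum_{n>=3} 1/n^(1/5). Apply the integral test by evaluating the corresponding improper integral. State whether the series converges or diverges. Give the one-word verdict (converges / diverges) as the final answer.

Let f(x) = x^(-1/5). Then f is positive, continuous, and decreasing on [3, infinity), so the integral test applies.
Compute the improper integral int_{3}^infinity f(x) dx:
  antiderivative F(x) = 5*x^(4/5)/4.
  As x -> infinity, F(x) -> infinity (since p = 1/5 < 1).
  So the integral diverges. By the integral test, the series diverges.

diverges


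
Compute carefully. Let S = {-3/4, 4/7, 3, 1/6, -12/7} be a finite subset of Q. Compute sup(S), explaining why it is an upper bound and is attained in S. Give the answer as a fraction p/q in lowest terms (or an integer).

S is finite, so sup(S) = max(S).
Sorted decreasing:
3, 4/7, 1/6, -3/4, -12/7
The extremum is 3.
For every x in S, x <= 3. And 3 is in S, so it is attained.
Therefore sup(S) = 3.

3


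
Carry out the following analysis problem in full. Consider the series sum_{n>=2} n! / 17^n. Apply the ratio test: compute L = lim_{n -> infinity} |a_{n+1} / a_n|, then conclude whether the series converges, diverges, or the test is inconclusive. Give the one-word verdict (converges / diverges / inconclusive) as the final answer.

Let a_n denote the general term. Form the ratio a_{n+1}/a_n and simplify:
a_{n+1}/a_n = n/17 + 1/17
Take the limit as n -> infinity: L = infinity.
Since L = infinity > 1 (or L = infinity), the ratio test implies the series diverges.

diverges


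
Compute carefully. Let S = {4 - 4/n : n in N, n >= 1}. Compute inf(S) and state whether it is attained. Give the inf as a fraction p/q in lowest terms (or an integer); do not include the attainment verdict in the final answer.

Analysis:
- Values: 0, 2, 8/3, 3, ... strictly increasing.
- Minimum is 0 (n=1); inf = 0 (attained).
- 4 - 4/n -> 4 from below; sup = 4, not attained.
Conclusion: inf(S) = 0, attained in S.

0


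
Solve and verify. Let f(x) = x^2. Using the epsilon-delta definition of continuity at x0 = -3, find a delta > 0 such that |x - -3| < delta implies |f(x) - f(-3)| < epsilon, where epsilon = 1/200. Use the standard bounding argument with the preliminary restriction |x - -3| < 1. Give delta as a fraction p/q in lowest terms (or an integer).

Factor: |x^2 - (-3)^2| = |x - -3| * |x + -3|.
Impose |x - -3| < 1 first. Then |x + -3| = |(x - -3) + 2*(-3)| <= |x - -3| + 2*|-3| < 1 + 6 = 7.
So |x^2 - (-3)^2| < delta * 7.
We need delta * 7 <= 1/200, i.e. delta <= 1/200/7 = 1/1400.
Since 1/1400 < 1, this is tighter than 1; take delta = 1/1400.
So delta = 1/1400 works.

1/1400


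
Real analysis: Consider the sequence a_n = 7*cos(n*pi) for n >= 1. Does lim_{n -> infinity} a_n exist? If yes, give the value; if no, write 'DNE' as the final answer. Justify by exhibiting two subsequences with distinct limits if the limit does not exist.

Examine the behaviour of a_n along subsequences.
cos(n*pi) = (-1)^n, so a_n = 7*(-1)^n. a_{2k} = 7 -> 7. a_{2k+1} = -7 -> -7.
Since these two subsequential limits are 7 and -7, distinct, the full sequence cannot converge (a convergent sequence has all subsequences tending to the same limit). So lim a_n does not exist.

DNE


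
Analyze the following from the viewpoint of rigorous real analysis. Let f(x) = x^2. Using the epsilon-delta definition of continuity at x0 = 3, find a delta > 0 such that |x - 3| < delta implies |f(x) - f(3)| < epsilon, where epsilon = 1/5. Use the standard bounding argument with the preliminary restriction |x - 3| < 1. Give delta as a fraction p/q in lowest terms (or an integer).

Factor: |x^2 - (3)^2| = |x - 3| * |x + 3|.
Impose |x - 3| < 1 first. Then |x + 3| = |(x - 3) + 2*(3)| <= |x - 3| + 2*|3| < 1 + 6 = 7.
So |x^2 - (3)^2| < delta * 7.
We need delta * 7 <= 1/5, i.e. delta <= 1/5/7 = 1/35.
Since 1/35 < 1, this is tighter than 1; take delta = 1/35.
So delta = 1/35 works.

1/35


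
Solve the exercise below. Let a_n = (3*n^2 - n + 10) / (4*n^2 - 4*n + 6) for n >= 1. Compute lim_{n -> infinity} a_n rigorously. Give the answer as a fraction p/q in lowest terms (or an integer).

Divide numerator and denominator by n^2, the highest power:
numerator / n^2 = 3 - 1/n + 10/n^2
denominator / n^2 = 4 - 4/n + 6/n^2
As n -> infinity, all terms of the form c/n^k (k >= 1) tend to 0.
So numerator / n^2 -> 3 and denominator / n^2 -> 4.
Therefore lim a_n = 3/4.

3/4


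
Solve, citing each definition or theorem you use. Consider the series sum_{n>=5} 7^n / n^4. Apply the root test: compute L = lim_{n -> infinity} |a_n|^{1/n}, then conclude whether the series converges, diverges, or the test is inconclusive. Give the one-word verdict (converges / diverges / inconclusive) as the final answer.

Let a_n denote the general term. Form |a_n|^(1/n) and simplify:
|a_n|^(1/n) = 7/n^(4/n)
Take the limit as n -> infinity: L = 7.
Since L = 7 > 1, the root test implies divergence.

diverges


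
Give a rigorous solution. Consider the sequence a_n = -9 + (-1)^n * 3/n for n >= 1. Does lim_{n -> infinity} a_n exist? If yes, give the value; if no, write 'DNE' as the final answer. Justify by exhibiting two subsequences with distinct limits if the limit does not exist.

Examine the behaviour of a_n along subsequences.
Even-n subsequence a_{2k} = -9 + 3/(2k) -> -9. Odd-n subsequence a_{2k+1} = -9 - 3/(2k+1) -> -9. Both tend to -9, which suggests the limit is -9; verify directly.
|a_n - (-9)| = |(-1)^n * 3/n| = 3/n for every n >= 1.
Given epsilon > 0, choose a positive integer N > 3/epsilon. Then for all n >= N, |a_n - (-9)| = 3/n <= 3/N < epsilon.
So by the definition of the limit, lim a_n exists and equals -9.

-9


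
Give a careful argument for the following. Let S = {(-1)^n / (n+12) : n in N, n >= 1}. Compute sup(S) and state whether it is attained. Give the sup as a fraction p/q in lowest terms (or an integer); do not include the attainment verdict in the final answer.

Analysis:
- Values: -1/13, 1/14, -1/15, 1/16, -1/17, ...
- Positive terms (even n): 1/(2+12), 1/(4+12), ... decreasing -> max = 1/14 (n=2).
- Negative terms (odd n): -1/(1+12), -1/(3+12), ... increasing -> min = -1/13 (n=1).
- So sup = 1/14 (attained at n=2); inf = -1/13 (attained at n=1).
Conclusion: sup(S) = 1/14, attained in S.

1/14


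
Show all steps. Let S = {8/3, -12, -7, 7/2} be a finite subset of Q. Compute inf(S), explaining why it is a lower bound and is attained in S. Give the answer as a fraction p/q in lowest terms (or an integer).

S is finite, so inf(S) = min(S).
Sorted increasing:
-12, -7, 8/3, 7/2
The extremum is -12.
For every x in S, x >= -12. And -12 is in S, so it is attained.
Therefore inf(S) = -12.

-12


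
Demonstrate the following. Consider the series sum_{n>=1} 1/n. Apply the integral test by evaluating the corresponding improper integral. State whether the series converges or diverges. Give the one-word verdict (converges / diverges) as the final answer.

Let f(x) = 1/x. Then f is positive, continuous, and decreasing on [1, infinity), so the integral test applies.
Compute the improper integral int_{1}^infinity f(x) dx:
  antiderivative F(x) = log(x).
  As x -> infinity, log(x) -> infinity.
  So int = infinity - log(1) = infinity. By the integral test, the series diverges.

diverges


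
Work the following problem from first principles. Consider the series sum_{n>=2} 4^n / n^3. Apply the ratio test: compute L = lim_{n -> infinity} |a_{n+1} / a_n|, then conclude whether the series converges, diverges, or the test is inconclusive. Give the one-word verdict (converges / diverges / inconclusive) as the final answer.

Let a_n denote the general term. Form the ratio a_{n+1}/a_n and simplify:
a_{n+1}/a_n = 4*n^3/(n + 1)^3
Take the limit as n -> infinity: L = 4.
Since L = 4 > 1 (or L = infinity), the ratio test implies the series diverges.

diverges


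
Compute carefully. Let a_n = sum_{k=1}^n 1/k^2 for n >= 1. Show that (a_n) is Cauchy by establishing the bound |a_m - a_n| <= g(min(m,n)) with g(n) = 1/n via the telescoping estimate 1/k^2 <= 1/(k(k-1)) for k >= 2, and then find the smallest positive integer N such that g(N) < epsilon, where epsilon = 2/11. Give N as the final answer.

For m > n >= 1: |a_m - a_n| = sum_{k=n+1}^m 1/k^2.
Use 1/k^2 <= 1/(k(k-1)) = 1/(k-1) - 1/k for k >= 2:
sum_{k=n+1}^m 1/k^2 <= sum_{k=n+1}^m (1/(k-1) - 1/k) = 1/n - 1/m <= 1/n.
By symmetry the same bound holds with n,m swapped, so |a_m - a_n| <= 1/min(m,n) = g(min(m,n)). Since g(n) -> 0, (a_n) is Cauchy.
Now solve g(N) < 2/11: 1/N < 2/11 <=> N > 1/(2/11) = 11/2.
The smallest integer strictly greater than 11/2 is N = 6.
Check: g(6) = 1/6 < 2/11; g(5) = 1/5 >= 2/11. So N = 6.

6


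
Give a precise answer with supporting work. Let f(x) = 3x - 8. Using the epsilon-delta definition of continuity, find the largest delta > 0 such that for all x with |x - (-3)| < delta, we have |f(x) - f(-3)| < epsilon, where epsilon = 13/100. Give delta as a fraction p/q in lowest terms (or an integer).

We compute f(-3) = 3*(-3) - 8 = -17.
|f(x) - f(-3)| = |3x - 8 - (-17)| = |3(x - (-3))| = 3|x - (-3)|.
We need 3|x - (-3)| < 13/100, i.e. |x - (-3)| < 13/100 / 3 = 13/300.
So any delta <= 13/300 works. Conversely, if delta > 13/300, then x = -3 + 13/300 satisfies |x - (-3)| = 13/300 < delta but |f(x) - f(-3)| = 3 * 13/300 = 13/100, which is not < 13/100; so no larger delta works.
Hence the largest such delta is 13/300.

13/300


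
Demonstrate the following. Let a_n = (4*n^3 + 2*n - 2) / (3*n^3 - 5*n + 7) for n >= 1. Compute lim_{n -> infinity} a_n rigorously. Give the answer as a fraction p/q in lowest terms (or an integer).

Divide numerator and denominator by n^3, the highest power:
numerator / n^3 = 4 + 2/n^2 - 2/n^3
denominator / n^3 = 3 - 5/n^2 + 7/n^3
As n -> infinity, all terms of the form c/n^k (k >= 1) tend to 0.
So numerator / n^3 -> 4 and denominator / n^3 -> 3.
Therefore lim a_n = 4/3.

4/3


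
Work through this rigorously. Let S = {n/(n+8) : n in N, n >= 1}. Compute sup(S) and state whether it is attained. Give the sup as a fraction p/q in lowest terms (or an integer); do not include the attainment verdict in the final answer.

Analysis:
- Values: 1/9, 1/5, 3/11, 1/3, ... strictly increasing.
- Minimum is 1/9 (n=1); inf = 1/9 (attained).
- n/(n+8) = 1 - 8/(n+8) -> 1 from below as n -> infinity, and never equals 1.
- So sup = 1 (not attained).
Conclusion: sup(S) = 1, not attained in S.

1


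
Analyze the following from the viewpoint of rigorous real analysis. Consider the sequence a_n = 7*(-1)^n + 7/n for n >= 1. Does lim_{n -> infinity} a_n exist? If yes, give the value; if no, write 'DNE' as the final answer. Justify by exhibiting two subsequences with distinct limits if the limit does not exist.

Examine the behaviour of a_n along subsequences.
a_{2k} = 7 + 7/(2k) -> 7. a_{2k+1} = -7 + 7/(2k+1) -> -7.
Since these two subsequential limits are 7 and -7, distinct, the full sequence cannot converge (a convergent sequence has all subsequences tending to the same limit). So lim a_n does not exist.

DNE


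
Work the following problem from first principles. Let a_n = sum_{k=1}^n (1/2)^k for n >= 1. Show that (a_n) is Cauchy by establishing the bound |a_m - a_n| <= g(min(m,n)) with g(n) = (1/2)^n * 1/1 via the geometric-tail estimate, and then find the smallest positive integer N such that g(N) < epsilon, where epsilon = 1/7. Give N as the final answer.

For m > n >= 1: |a_m - a_n| = sum_{k=n+1}^m (1/2)^k < sum_{k=n+1}^infinity (1/2)^k = (1/2)^(n+1) / (1 - 1/2) = (1/2)^n * (1/2) * (2/1) = (1/2)^n * 1/1.
So g(n) = (1/2)^n / 1. Since g(n) -> 0, (a_n) is Cauchy.
Now solve g(N) < 1/7: (1/2)^N / 1 < 1/7 <=> 2^N > 1 / (1 * 1/7) = 7.
Check powers of 2: 2^2 = 4 <= 7, 2^3 = 8 > 7.
So the smallest such N is 3. Check: g(3) = 1/(1 * 8) = 1/8 < 1/7.

3


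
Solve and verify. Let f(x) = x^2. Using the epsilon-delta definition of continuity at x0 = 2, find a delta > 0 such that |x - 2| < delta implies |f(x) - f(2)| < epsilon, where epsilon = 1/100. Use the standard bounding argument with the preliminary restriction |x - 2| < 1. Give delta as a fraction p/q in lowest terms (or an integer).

Factor: |x^2 - (2)^2| = |x - 2| * |x + 2|.
Impose |x - 2| < 1 first. Then |x + 2| = |(x - 2) + 2*(2)| <= |x - 2| + 2*|2| < 1 + 4 = 5.
So |x^2 - (2)^2| < delta * 5.
We need delta * 5 <= 1/100, i.e. delta <= 1/100/5 = 1/500.
Since 1/500 < 1, this is tighter than 1; take delta = 1/500.
So delta = 1/500 works.

1/500


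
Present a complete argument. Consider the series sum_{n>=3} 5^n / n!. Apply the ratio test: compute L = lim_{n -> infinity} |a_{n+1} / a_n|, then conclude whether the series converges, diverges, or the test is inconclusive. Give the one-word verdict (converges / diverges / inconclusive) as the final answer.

Let a_n denote the general term. Form the ratio a_{n+1}/a_n and simplify:
a_{n+1}/a_n = 5/(n + 1)
Take the limit as n -> infinity: L = 0.
Since L = 0 < 1, the ratio test implies the series converges.

converges


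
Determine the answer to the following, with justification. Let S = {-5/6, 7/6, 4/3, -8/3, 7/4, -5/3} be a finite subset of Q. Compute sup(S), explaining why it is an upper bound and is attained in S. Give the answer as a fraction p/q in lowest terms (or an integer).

S is finite, so sup(S) = max(S).
Sorted decreasing:
7/4, 4/3, 7/6, -5/6, -5/3, -8/3
The extremum is 7/4.
For every x in S, x <= 7/4. And 7/4 is in S, so it is attained.
Therefore sup(S) = 7/4.

7/4


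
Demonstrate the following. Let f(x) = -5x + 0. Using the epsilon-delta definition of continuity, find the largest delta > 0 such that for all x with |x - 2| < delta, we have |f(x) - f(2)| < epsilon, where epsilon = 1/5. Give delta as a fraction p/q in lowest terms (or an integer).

We compute f(2) = -5*(2) + 0 = -10.
|f(x) - f(2)| = |-5x + 0 - (-10)| = |-5(x - 2)| = 5|x - 2|.
We need 5|x - 2| < 1/5, i.e. |x - 2| < 1/5 / 5 = 1/25.
So any delta <= 1/25 works. Conversely, if delta > 1/25, then x = 2 + 1/25 satisfies |x - 2| = 1/25 < delta but |f(x) - f(2)| = 5 * 1/25 = 1/5, which is not < 1/5; so no larger delta works.
Hence the largest such delta is 1/25.

1/25


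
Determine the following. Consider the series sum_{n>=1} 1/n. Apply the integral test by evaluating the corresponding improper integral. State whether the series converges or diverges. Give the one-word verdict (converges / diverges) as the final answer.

Let f(x) = 1/x. Then f is positive, continuous, and decreasing on [1, infinity), so the integral test applies.
Compute the improper integral int_{1}^infinity f(x) dx:
  antiderivative F(x) = log(x).
  As x -> infinity, log(x) -> infinity.
  So int = infinity - log(1) = infinity. By the integral test, the series diverges.

diverges


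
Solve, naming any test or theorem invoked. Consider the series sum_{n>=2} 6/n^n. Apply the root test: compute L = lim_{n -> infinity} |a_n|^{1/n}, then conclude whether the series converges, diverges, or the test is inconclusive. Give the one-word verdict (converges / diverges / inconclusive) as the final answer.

Let a_n denote the general term. Form |a_n|^(1/n) and simplify:
|a_n|^(1/n) = 6^(1/n)/n
Take the limit as n -> infinity: L = 0.
Since L = 0 < 1, the root test implies convergence.

converges


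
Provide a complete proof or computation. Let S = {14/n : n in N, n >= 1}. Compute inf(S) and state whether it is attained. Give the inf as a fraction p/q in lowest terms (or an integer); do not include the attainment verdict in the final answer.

Analysis:
- Values: 14, 7, 14/3, 7/2, ... strictly decreasing.
- The maximum is 14 (n=1); sup = 14 (attained).
- The set is bounded below by 0; 14/n -> 0 so 0 is the greatest lower bound.
- 0 is not in the set, so inf = 0 is not attained.
Conclusion: inf(S) = 0, not attained in S.

0


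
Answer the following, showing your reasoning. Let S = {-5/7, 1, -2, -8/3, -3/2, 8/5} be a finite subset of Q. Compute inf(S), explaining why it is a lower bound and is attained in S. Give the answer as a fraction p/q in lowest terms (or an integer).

S is finite, so inf(S) = min(S).
Sorted increasing:
-8/3, -2, -3/2, -5/7, 1, 8/5
The extremum is -8/3.
For every x in S, x >= -8/3. And -8/3 is in S, so it is attained.
Therefore inf(S) = -8/3.

-8/3


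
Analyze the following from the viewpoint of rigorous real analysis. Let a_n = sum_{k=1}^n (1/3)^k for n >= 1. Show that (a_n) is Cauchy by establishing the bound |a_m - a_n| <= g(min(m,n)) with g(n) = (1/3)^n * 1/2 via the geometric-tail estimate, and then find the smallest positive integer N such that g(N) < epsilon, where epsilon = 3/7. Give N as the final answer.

For m > n >= 1: |a_m - a_n| = sum_{k=n+1}^m (1/3)^k < sum_{k=n+1}^infinity (1/3)^k = (1/3)^(n+1) / (1 - 1/3) = (1/3)^n * (1/3) * (3/2) = (1/3)^n * 1/2.
So g(n) = (1/3)^n / 2. Since g(n) -> 0, (a_n) is Cauchy.
Now solve g(N) < 3/7: (1/3)^N / 2 < 3/7 <=> 3^N > 1 / (2 * 3/7) = 7/6.
Check powers of 3: 3^0 = 1 <= 7/6, 3^1 = 3 > 7/6.
So the smallest such N is 1. Check: g(1) = 1/(2 * 3) = 1/6 < 3/7.

1


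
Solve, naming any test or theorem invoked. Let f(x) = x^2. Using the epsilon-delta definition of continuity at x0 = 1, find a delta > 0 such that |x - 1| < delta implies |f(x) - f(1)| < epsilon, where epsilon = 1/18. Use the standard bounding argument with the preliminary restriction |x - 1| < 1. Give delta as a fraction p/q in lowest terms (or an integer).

Factor: |x^2 - (1)^2| = |x - 1| * |x + 1|.
Impose |x - 1| < 1 first. Then |x + 1| = |(x - 1) + 2*(1)| <= |x - 1| + 2*|1| < 1 + 2 = 3.
So |x^2 - (1)^2| < delta * 3.
We need delta * 3 <= 1/18, i.e. delta <= 1/18/3 = 1/54.
Since 1/54 < 1, this is tighter than 1; take delta = 1/54.
So delta = 1/54 works.

1/54


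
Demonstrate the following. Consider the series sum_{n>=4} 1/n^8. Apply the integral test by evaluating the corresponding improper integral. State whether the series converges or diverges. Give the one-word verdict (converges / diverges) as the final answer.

Let f(x) = x^(-8). Then f is positive, continuous, and decreasing on [4, infinity), so the integral test applies.
Compute the improper integral int_{4}^infinity f(x) dx:
  antiderivative F(x) = -1/(7*x^7).
  As x -> infinity, F(x) -> 0 (since p = 8 > 1).
  So int = F(infinity) - F(4) = 0 - (-1/114688) = 1/114688.
  Finite, so by the integral test, the series converges.

converges


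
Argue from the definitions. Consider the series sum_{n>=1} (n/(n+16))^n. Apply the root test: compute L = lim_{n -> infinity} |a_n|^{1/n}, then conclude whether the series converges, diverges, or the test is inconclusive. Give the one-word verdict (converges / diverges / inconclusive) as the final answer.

Let a_n denote the general term. Form |a_n|^(1/n) and simplify:
|a_n|^(1/n) = n/(n + 16)
Take the limit as n -> infinity: L = 1.
Since L = 1, the root test is inconclusive. (In fact a_n = (n/(n+16))^n -> e^(-16) != 0, so the nth-term test shows divergence; but the root test itself gives no conclusion.)

inconclusive


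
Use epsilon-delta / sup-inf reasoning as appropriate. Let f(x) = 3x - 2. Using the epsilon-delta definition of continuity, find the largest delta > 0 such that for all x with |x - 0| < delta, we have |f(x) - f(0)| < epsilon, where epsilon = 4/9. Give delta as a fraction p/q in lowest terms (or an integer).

We compute f(0) = 3*(0) - 2 = -2.
|f(x) - f(0)| = |3x - 2 - (-2)| = |3(x - 0)| = 3|x - 0|.
We need 3|x - 0| < 4/9, i.e. |x - 0| < 4/9 / 3 = 4/27.
So any delta <= 4/27 works. Conversely, if delta > 4/27, then x = 0 + 4/27 satisfies |x - 0| = 4/27 < delta but |f(x) - f(0)| = 3 * 4/27 = 4/9, which is not < 4/9; so no larger delta works.
Hence the largest such delta is 4/27.

4/27


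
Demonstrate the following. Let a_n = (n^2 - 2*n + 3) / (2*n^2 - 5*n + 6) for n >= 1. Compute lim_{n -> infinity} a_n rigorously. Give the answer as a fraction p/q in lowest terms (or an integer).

Divide numerator and denominator by n^2, the highest power:
numerator / n^2 = 1 - 2/n + 3/n^2
denominator / n^2 = 2 - 5/n + 6/n^2
As n -> infinity, all terms of the form c/n^k (k >= 1) tend to 0.
So numerator / n^2 -> 1 and denominator / n^2 -> 2.
Therefore lim a_n = 1/2.

1/2


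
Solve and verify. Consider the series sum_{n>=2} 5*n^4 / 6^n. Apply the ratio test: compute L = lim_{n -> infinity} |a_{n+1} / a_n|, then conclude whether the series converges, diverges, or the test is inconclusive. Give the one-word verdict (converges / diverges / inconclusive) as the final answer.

Let a_n denote the general term. Form the ratio a_{n+1}/a_n and simplify:
a_{n+1}/a_n = (n + 1)^4/(6*n^4)
Take the limit as n -> infinity: L = 1/6.
Since L = 1/6 < 1, the ratio test implies the series converges.

converges


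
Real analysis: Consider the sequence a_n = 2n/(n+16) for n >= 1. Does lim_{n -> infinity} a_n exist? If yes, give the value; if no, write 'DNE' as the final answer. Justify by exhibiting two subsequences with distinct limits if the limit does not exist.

Examine the behaviour of a_n along subsequences.
Even-n subsequence a_{2k} = 2(2k)/(2k+16) -> 2. Odd-n subsequence a_{2k+1} = 2(2k+1)/(2k+17) -> 2. Both tend to 2, which suggests the limit is 2; verify directly.
|a_n - 2| = |2n - 2(n+16)| / (n+16) = 32/(n+16) < 32/n for every n >= 1.
Given epsilon > 0, choose a positive integer N > 32/epsilon. Then for all n >= N, |a_n - 2| < 32/n <= 32/N < epsilon.
So by the definition of the limit, lim a_n exists and equals 2.

2


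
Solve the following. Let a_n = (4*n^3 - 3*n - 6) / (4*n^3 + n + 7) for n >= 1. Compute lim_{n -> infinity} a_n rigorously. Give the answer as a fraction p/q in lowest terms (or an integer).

Divide numerator and denominator by n^3, the highest power:
numerator / n^3 = 4 - 3/n^2 - 6/n^3
denominator / n^3 = 4 + n^(-2) + 7/n^3
As n -> infinity, all terms of the form c/n^k (k >= 1) tend to 0.
So numerator / n^3 -> 4 and denominator / n^3 -> 4.
Therefore lim a_n = 1.

1


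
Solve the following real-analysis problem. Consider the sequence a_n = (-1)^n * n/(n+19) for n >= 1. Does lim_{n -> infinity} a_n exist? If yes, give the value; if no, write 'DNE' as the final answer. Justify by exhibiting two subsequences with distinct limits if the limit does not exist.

Examine the behaviour of a_n along subsequences.
a_{2k} = 2k/(2k+19) -> 1. a_{2k+1} = -(2k+1)/(2k+20) -> -1.
Since these two subsequential limits are 1 and -1, distinct, the full sequence cannot converge (a convergent sequence has all subsequences tending to the same limit). So lim a_n does not exist.

DNE


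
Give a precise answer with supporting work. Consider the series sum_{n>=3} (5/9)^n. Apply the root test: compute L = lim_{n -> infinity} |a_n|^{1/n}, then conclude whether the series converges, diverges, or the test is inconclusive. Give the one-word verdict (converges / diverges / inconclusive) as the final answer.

Let a_n denote the general term. Form |a_n|^(1/n) and simplify:
|a_n|^(1/n) = 5/9
Take the limit as n -> infinity: L = 5/9.
Since L = 5/9 < 1, the root test implies convergence.

converges


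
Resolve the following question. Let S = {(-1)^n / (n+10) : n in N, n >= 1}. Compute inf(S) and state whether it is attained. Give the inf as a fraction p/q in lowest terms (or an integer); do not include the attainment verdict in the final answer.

Analysis:
- Values: -1/11, 1/12, -1/13, 1/14, -1/15, ...
- Positive terms (even n): 1/(2+10), 1/(4+10), ... decreasing -> max = 1/12 (n=2).
- Negative terms (odd n): -1/(1+10), -1/(3+10), ... increasing -> min = -1/11 (n=1).
- So sup = 1/12 (attained at n=2); inf = -1/11 (attained at n=1).
Conclusion: inf(S) = -1/11, attained in S.

-1/11


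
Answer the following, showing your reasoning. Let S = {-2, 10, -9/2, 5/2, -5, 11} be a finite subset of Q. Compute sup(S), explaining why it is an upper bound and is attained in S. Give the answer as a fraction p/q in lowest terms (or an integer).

S is finite, so sup(S) = max(S).
Sorted decreasing:
11, 10, 5/2, -2, -9/2, -5
The extremum is 11.
For every x in S, x <= 11. And 11 is in S, so it is attained.
Therefore sup(S) = 11.

11


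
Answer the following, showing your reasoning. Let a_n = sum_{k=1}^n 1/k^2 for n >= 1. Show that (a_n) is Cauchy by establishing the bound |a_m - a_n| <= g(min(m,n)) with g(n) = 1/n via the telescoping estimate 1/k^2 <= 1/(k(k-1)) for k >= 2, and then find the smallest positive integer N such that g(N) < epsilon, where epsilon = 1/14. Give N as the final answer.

For m > n >= 1: |a_m - a_n| = sum_{k=n+1}^m 1/k^2.
Use 1/k^2 <= 1/(k(k-1)) = 1/(k-1) - 1/k for k >= 2:
sum_{k=n+1}^m 1/k^2 <= sum_{k=n+1}^m (1/(k-1) - 1/k) = 1/n - 1/m <= 1/n.
By symmetry the same bound holds with n,m swapped, so |a_m - a_n| <= 1/min(m,n) = g(min(m,n)). Since g(n) -> 0, (a_n) is Cauchy.
Now solve g(N) < 1/14: 1/N < 1/14 <=> N > 1/(1/14) = 14.
The smallest integer strictly greater than 14 is N = 15.
Check: g(15) = 1/15 < 1/14; g(14) = 1/14 >= 1/14. So N = 15.

15


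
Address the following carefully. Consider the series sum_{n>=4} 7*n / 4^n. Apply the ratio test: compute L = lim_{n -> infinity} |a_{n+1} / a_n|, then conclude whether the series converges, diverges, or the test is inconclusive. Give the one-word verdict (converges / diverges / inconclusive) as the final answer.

Let a_n denote the general term. Form the ratio a_{n+1}/a_n and simplify:
a_{n+1}/a_n = (n + 1)/(4*n)
Take the limit as n -> infinity: L = 1/4.
Since L = 1/4 < 1, the ratio test implies the series converges.

converges


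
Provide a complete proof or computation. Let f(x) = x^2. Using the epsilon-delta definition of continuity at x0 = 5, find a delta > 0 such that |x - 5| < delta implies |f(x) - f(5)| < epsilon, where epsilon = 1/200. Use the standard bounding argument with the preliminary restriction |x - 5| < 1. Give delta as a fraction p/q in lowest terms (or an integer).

Factor: |x^2 - (5)^2| = |x - 5| * |x + 5|.
Impose |x - 5| < 1 first. Then |x + 5| = |(x - 5) + 2*(5)| <= |x - 5| + 2*|5| < 1 + 10 = 11.
So |x^2 - (5)^2| < delta * 11.
We need delta * 11 <= 1/200, i.e. delta <= 1/200/11 = 1/2200.
Since 1/2200 < 1, this is tighter than 1; take delta = 1/2200.
So delta = 1/2200 works.

1/2200
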